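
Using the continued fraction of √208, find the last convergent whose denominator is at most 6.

72/5

√208 = [14; 2, 2, 1, 2, 2, 28, …] (period length 6).
Convergents:
  p_0/q_0 = 14/1
  p_1/q_1 = 29/2
  p_2/q_2 = 72/5
  p_3/q_3 = 101/7
q_2 = 5 ≤ 6 < 7 = q_3, so the answer is 72/5.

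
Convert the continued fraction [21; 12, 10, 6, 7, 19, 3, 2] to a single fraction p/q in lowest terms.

15156553/718911

Using pₖ = aₖpₖ₋₁ + pₖ₋₂ and qₖ = aₖqₖ₋₁ + qₖ₋₂:
  k=0: a=21, p=21, q=1
  k=1: a=12, p=253, q=12
  k=2: a=10, p=2551, q=121
  k=3: a=6, p=15559, q=738
  k=4: a=7, p=111464, q=5287
  k=5: a=19, p=2133375, q=101191
  k=6: a=3, p=6511589, q=308860
  k=7: a=2, p=15156553, q=718911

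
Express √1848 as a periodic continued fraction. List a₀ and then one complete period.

[42; 1, 84]

a₀ = ⌊√1848⌋ = 42.
With m₀=0, d₀=1 and mₖ₊₁ = dₖaₖ − mₖ, dₖ₊₁ = (n − mₖ₊₁²)/dₖ, aₖ₊₁ = ⌊(a₀+mₖ₊₁)/dₖ₊₁⌋:
  k=1: m=42, d=84, a=1
  k=2: m=42, d=1, a=84
d=1 and a=2a₀=84 at k=2, so the next step gives (m, d) = (42, 84) again — its k=1 value — and the period has length 2.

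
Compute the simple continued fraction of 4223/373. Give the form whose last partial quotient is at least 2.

[11; 3, 9, 4, 3]

4223 = 11*373 + 120
373 = 3*120 + 13
120 = 9*13 + 3
13 = 4*3 + 1
3 = 3*1 + 0  (stop)
So 4223/373 = [11; 3, 9, 4, 3].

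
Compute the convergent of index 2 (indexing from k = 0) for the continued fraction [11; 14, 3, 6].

476/43

Using pₖ = aₖpₖ₋₁ + pₖ₋₂, qₖ = aₖqₖ₋₁ + qₖ₋₂ (with p₋₁=1, p₋₂=0, q₋₁=0, q₋₂=1):
  k=0: a=11, p=11, q=1
  k=1: a=14, p=155, q=14
  k=2: a=3, p=476, q=43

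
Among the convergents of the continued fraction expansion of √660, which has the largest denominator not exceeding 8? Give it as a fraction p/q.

√660 = [25; 1, 2, 4, 2, 1, 50, …] (period length 6).
Convergents:
  p_0/q_0 = 25/1
  p_1/q_1 = 26/1
  p_2/q_2 = 77/3
  p_3/q_3 = 334/13
q_2 = 3 ≤ 8 < 13 = q_3, so the answer is 77/3.

77/3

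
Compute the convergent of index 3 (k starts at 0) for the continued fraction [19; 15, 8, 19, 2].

Using pₖ = aₖpₖ₋₁ + pₖ₋₂, qₖ = aₖqₖ₋₁ + qₖ₋₂ (with p₋₁=1, p₋₂=0, q₋₁=0, q₋₂=1):
  k=0: a=19, p=19, q=1
  k=1: a=15, p=286, q=15
  k=2: a=8, p=2307, q=121
  k=3: a=19, p=44119, q=2314

44119/2314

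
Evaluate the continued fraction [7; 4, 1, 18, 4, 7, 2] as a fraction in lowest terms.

Using pₖ = aₖpₖ₋₁ + pₖ₋₂ and qₖ = aₖqₖ₋₁ + qₖ₋₂:
  k=0: a=7, p=7, q=1
  k=1: a=4, p=29, q=4
  k=2: a=1, p=36, q=5
  k=3: a=18, p=677, q=94
  k=4: a=4, p=2744, q=381
  k=5: a=7, p=19885, q=2761
  k=6: a=2, p=42514, q=5903

42514/5903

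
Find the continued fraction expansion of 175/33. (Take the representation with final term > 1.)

175 = 5*33 + 10
33 = 3*10 + 3
10 = 3*3 + 1
3 = 3*1 + 0  (stop)
So 175/33 = [5; 3, 3, 3].

[5; 3, 3, 3]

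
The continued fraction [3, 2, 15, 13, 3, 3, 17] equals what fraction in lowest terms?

249719/71677

Using pₖ = aₖpₖ₋₁ + pₖ₋₂ and qₖ = aₖqₖ₋₁ + qₖ₋₂:
  k=0: a=3, p=3, q=1
  k=1: a=2, p=7, q=2
  k=2: a=15, p=108, q=31
  k=3: a=13, p=1411, q=405
  k=4: a=3, p=4341, q=1246
  k=5: a=3, p=14434, q=4143
  k=6: a=17, p=249719, q=71677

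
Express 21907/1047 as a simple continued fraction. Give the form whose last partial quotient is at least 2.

21907 = 20×1047 + 967
1047 = 1×967 + 80
967 = 12×80 + 7
80 = 11×7 + 3
7 = 2×3 + 1
3 = 3×1 + 0  (stop)
So 21907/1047 = [20; 1, 12, 11, 2, 3].

[20; 1, 12, 11, 2, 3]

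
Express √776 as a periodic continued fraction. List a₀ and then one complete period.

a₀ = ⌊√776⌋ = 27.
With m₀=0, d₀=1 and mₖ₊₁ = dₖaₖ − mₖ, dₖ₊₁ = (n − mₖ₊₁²)/dₖ, aₖ₊₁ = ⌊(a₀+mₖ₊₁)/dₖ₊₁⌋:
  k=1: m=27, d=47, a=1
  k=2: m=20, d=8, a=5
  k=3: m=20, d=47, a=1
  k=4: m=27, d=1, a=54
d=1 and a=2a₀=54 at k=4, so the next step gives (m, d) = (27, 47) again — its k=1 value — and the period has length 4.

[27; 1, 5, 1, 54]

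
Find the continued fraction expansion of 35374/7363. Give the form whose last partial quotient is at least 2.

35374 = 4*7363 + 5922
7363 = 1*5922 + 1441
5922 = 4*1441 + 158
1441 = 9*158 + 19
158 = 8*19 + 6
19 = 3*6 + 1
6 = 6*1 + 0  (stop)
So 35374/7363 = [4; 1, 4, 9, 8, 3, 6].

[4; 1, 4, 9, 8, 3, 6]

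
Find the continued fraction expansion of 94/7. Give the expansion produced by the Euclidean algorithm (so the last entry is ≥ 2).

[13; 2, 3]

94 = 13×7 + 3
7 = 2×3 + 1
3 = 3×1 + 0  (stop)
So 94/7 = [13; 2, 3].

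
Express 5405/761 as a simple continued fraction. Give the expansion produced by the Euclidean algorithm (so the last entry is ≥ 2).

[7; 9, 1, 3, 9, 2]

5405 = 7·761 + 78
761 = 9·78 + 59
78 = 1·59 + 19
59 = 3·19 + 2
19 = 9·2 + 1
2 = 2·1 + 0  (stop)
So 5405/761 = [7; 9, 1, 3, 9, 2].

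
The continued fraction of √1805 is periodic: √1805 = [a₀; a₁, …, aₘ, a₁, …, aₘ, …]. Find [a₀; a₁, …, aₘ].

a₀ = ⌊√1805⌋ = 42.
With m₀=0, d₀=1 and mₖ₊₁ = dₖaₖ − mₖ, dₖ₊₁ = (n − mₖ₊₁²)/dₖ, aₖ₊₁ = ⌊(a₀+mₖ₊₁)/dₖ₊₁⌋:
  k=1: m=42, d=41, a=2
  k=2: m=40, d=5, a=16
  k=3: m=40, d=41, a=2
  k=4: m=42, d=1, a=84
d=1 and a=2a₀=84 at k=4, so the next step gives (m, d) = (42, 41) again — its k=1 value — and the period has length 4.

[42; 2, 16, 2, 84]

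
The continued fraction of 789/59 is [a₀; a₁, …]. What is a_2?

789 = 13·59 + 22   →  a_0 = 13
59 = 2·22 + 15   →  a_1 = 2
22 = 1·15 + 7   →  a_2 = 1

1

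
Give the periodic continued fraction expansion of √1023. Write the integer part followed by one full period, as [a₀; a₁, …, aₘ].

[31; 1, 62]

a₀ = ⌊√1023⌋ = 31.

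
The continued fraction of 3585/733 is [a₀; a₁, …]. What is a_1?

3585 = 4·733 + 653   →  a_0 = 4
733 = 1·653 + 80   →  a_1 = 1

1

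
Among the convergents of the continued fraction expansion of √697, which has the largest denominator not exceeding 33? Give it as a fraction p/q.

√697 = [26; 2, 2, 52, …] (period length 3).
Convergents:
  p_0/q_0 = 26/1
  p_1/q_1 = 53/2
  p_2/q_2 = 132/5
  p_3/q_3 = 6917/262
q_2 = 5 ≤ 33 < 262 = q_3, so the answer is 132/5.

132/5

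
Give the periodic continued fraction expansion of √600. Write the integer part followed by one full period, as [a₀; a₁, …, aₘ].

[24; 2, 48]

a₀ = ⌊√600⌋ = 24.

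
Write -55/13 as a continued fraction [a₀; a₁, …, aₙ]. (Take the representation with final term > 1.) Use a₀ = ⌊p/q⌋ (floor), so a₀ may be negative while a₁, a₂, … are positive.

-55 = -5·13 + 10
13 = 1·10 + 3
10 = 3·3 + 1
3 = 3·1 + 0  (stop)
So -55/13 = [-5; 1, 3, 3].

[-5; 1, 3, 3]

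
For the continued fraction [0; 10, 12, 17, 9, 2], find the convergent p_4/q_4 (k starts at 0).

1857/18724

Using pₖ = aₖpₖ₋₁ + pₖ₋₂, qₖ = aₖqₖ₋₁ + qₖ₋₂ (with p₋₁=1, p₋₂=0, q₋₁=0, q₋₂=1):
  k=0: a=0, p=0, q=1
  k=1: a=10, p=1, q=10
  k=2: a=12, p=12, q=121
  k=3: a=17, p=205, q=2067
  k=4: a=9, p=1857, q=18724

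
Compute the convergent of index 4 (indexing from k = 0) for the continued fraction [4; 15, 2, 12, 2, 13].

Using pₖ = aₖpₖ₋₁ + pₖ₋₂, qₖ = aₖqₖ₋₁ + qₖ₋₂ (with p₋₁=1, p₋₂=0, q₋₁=0, q₋₂=1):
  k=0: a=4, p=4, q=1
  k=1: a=15, p=61, q=15
  k=2: a=2, p=126, q=31
  k=3: a=12, p=1573, q=387
  k=4: a=2, p=3272, q=805

3272/805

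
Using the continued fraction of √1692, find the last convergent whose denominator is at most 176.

√1692 = [41; 7, 2, 7, 82, …] (period length 4).
Convergents:
  p_0/q_0 = 41/1
  p_1/q_1 = 288/7
  p_2/q_2 = 617/15
  p_3/q_3 = 4607/112
  p_4/q_4 = 378391/9199
q_3 = 112 ≤ 176 < 9199 = q_4, so the answer is 4607/112.

4607/112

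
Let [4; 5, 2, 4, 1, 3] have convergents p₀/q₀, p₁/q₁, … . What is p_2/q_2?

46/11

Using pₖ = aₖpₖ₋₁ + pₖ₋₂, qₖ = aₖqₖ₋₁ + qₖ₋₂ (with p₋₁=1, p₋₂=0, q₋₁=0, q₋₂=1):
  k=0: a=4, p=4, q=1
  k=1: a=5, p=21, q=5
  k=2: a=2, p=46, q=11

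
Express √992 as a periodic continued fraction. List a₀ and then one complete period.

[31; 2, 62]

a₀ = ⌊√992⌋ = 31.
With m₀=0, d₀=1 and mₖ₊₁ = dₖaₖ − mₖ, dₖ₊₁ = (n − mₖ₊₁²)/dₖ, aₖ₊₁ = ⌊(a₀+mₖ₊₁)/dₖ₊₁⌋:
  k=1: m=31, d=31, a=2
  k=2: m=31, d=1, a=62
d=1 and a=2a₀=62 at k=2, so the next step gives (m, d) = (31, 31) again — its k=1 value — and the period has length 2.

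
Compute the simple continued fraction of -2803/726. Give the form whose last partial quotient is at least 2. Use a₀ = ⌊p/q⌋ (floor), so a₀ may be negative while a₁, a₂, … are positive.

[-4; 7, 5, 3, 6]

-2803 = -4*726 + 101
726 = 7*101 + 19
101 = 5*19 + 6
19 = 3*6 + 1
6 = 6*1 + 0  (stop)
So -2803/726 = [-4; 7, 5, 3, 6].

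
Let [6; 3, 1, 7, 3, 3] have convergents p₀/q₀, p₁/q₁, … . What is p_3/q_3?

194/31

Using pₖ = aₖpₖ₋₁ + pₖ₋₂, qₖ = aₖqₖ₋₁ + qₖ₋₂ (with p₋₁=1, p₋₂=0, q₋₁=0, q₋₂=1):
  k=0: a=6, p=6, q=1
  k=1: a=3, p=19, q=3
  k=2: a=1, p=25, q=4
  k=3: a=7, p=194, q=31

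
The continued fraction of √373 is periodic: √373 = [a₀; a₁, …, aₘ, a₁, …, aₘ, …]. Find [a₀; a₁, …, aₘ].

[19; 3, 5, 5, 3, 38]

a₀ = ⌊√373⌋ = 19.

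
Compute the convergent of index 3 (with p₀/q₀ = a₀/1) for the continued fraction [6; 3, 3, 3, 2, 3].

Using pₖ = aₖpₖ₋₁ + pₖ₋₂, qₖ = aₖqₖ₋₁ + qₖ₋₂ (with p₋₁=1, p₋₂=0, q₋₁=0, q₋₂=1):
  k=0: a=6, p=6, q=1
  k=1: a=3, p=19, q=3
  k=2: a=3, p=63, q=10
  k=3: a=3, p=208, q=33

208/33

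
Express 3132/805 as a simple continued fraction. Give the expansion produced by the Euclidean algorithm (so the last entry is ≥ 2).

3132 = 3×805 + 717
805 = 1×717 + 88
717 = 8×88 + 13
88 = 6×13 + 10
13 = 1×10 + 3
10 = 3×3 + 1
3 = 3×1 + 0  (stop)
So 3132/805 = [3; 1, 8, 6, 1, 3, 3].

[3; 1, 8, 6, 1, 3, 3]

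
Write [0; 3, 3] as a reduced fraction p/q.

Using pₖ = aₖpₖ₋₁ + pₖ₋₂ and qₖ = aₖqₖ₋₁ + qₖ₋₂:
  k=0: a=0, p=0, q=1
  k=1: a=3, p=1, q=3
  k=2: a=3, p=3, q=10

3/10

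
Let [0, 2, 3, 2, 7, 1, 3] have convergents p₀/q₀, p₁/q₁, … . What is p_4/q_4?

52/119

Using pₖ = aₖpₖ₋₁ + pₖ₋₂, qₖ = aₖqₖ₋₁ + qₖ₋₂ (with p₋₁=1, p₋₂=0, q₋₁=0, q₋₂=1):
  k=0: a=0, p=0, q=1
  k=1: a=2, p=1, q=2
  k=2: a=3, p=3, q=7
  k=3: a=2, p=7, q=16
  k=4: a=7, p=52, q=119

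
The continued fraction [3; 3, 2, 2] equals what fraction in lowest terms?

56/17

Using pₖ = aₖpₖ₋₁ + pₖ₋₂ and qₖ = aₖqₖ₋₁ + qₖ₋₂:
  k=0: a=3, p=3, q=1
  k=1: a=3, p=10, q=3
  k=2: a=2, p=23, q=7
  k=3: a=2, p=56, q=17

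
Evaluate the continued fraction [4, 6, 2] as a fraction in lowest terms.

Using pₖ = aₖpₖ₋₁ + pₖ₋₂ and qₖ = aₖqₖ₋₁ + qₖ₋₂:
  k=0: a=4, p=4, q=1
  k=1: a=6, p=25, q=6
  k=2: a=2, p=54, q=13

54/13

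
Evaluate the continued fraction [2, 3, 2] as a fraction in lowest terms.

Using pₖ = aₖpₖ₋₁ + pₖ₋₂ and qₖ = aₖqₖ₋₁ + qₖ₋₂:
  k=0: a=2, p=2, q=1
  k=1: a=3, p=7, q=3
  k=2: a=2, p=16, q=7

16/7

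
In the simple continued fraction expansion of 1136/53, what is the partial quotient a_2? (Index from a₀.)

3

1136 = 21·53 + 23   →  a_0 = 21
53 = 2·23 + 7   →  a_1 = 2
23 = 3·7 + 2   →  a_2 = 3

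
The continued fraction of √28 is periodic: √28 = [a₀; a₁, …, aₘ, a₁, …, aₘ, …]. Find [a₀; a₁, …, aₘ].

a₀ = ⌊√28⌋ = 5.
With m₀=0, d₀=1 and mₖ₊₁ = dₖaₖ − mₖ, dₖ₊₁ = (n − mₖ₊₁²)/dₖ, aₖ₊₁ = ⌊(a₀+mₖ₊₁)/dₖ₊₁⌋:
  k=1: m=5, d=3, a=3
  k=2: m=4, d=4, a=2
  k=3: m=4, d=3, a=3
  k=4: m=5, d=1, a=10
d=1 and a=2a₀=10 at k=4, so the next step gives (m, d) = (5, 3) again — its k=1 value — and the period has length 4.

[5; 3, 2, 3, 10]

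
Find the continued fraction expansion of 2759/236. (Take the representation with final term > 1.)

[11; 1, 2, 4, 3, 2, 2]

2759 = 11·236 + 163
236 = 1·163 + 73
163 = 2·73 + 17
73 = 4·17 + 5
17 = 3·5 + 2
5 = 2·2 + 1
2 = 2·1 + 0  (stop)
So 2759/236 = [11; 1, 2, 4, 3, 2, 2].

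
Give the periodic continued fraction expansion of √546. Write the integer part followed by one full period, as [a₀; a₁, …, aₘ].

a₀ = ⌊√546⌋ = 23.
With m₀=0, d₀=1 and mₖ₊₁ = dₖaₖ − mₖ, dₖ₊₁ = (n − mₖ₊₁²)/dₖ, aₖ₊₁ = ⌊(a₀+mₖ₊₁)/dₖ₊₁⌋:
  k=1: m=23, d=17, a=2
  k=2: m=11, d=25, a=1
  k=3: m=14, d=14, a=2
  k=4: m=14, d=25, a=1
  k=5: m=11, d=17, a=2
  k=6: m=23, d=1, a=46
d=1 and a=2a₀=46 at k=6, so the next step gives (m, d) = (23, 17) again — its k=1 value — and the period has length 6.

[23; 2, 1, 2, 1, 2, 46]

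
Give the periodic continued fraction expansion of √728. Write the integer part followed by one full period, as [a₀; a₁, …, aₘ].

[26; 1, 52]

a₀ = ⌊√728⌋ = 26.
With m₀=0, d₀=1 and mₖ₊₁ = dₖaₖ − mₖ, dₖ₊₁ = (n − mₖ₊₁²)/dₖ, aₖ₊₁ = ⌊(a₀+mₖ₊₁)/dₖ₊₁⌋:
  k=1: m=26, d=52, a=1
  k=2: m=26, d=1, a=52
d=1 and a=2a₀=52 at k=2, so the next step gives (m, d) = (26, 52) again — its k=1 value — and the period has length 2.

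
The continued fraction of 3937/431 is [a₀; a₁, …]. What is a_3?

3

3937 = 9·431 + 58   →  a_0 = 9
431 = 7·58 + 25   →  a_1 = 7
58 = 2·25 + 8   →  a_2 = 2
25 = 3·8 + 1   →  a_3 = 3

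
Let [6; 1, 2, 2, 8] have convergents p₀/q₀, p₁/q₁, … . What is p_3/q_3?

47/7

Using pₖ = aₖpₖ₋₁ + pₖ₋₂, qₖ = aₖqₖ₋₁ + qₖ₋₂ (with p₋₁=1, p₋₂=0, q₋₁=0, q₋₂=1):
  k=0: a=6, p=6, q=1
  k=1: a=1, p=7, q=1
  k=2: a=2, p=20, q=3
  k=3: a=2, p=47, q=7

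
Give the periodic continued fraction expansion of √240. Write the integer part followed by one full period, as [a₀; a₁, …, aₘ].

[15; 2, 30]

a₀ = ⌊√240⌋ = 15.
With m₀=0, d₀=1 and mₖ₊₁ = dₖaₖ − mₖ, dₖ₊₁ = (n − mₖ₊₁²)/dₖ, aₖ₊₁ = ⌊(a₀+mₖ₊₁)/dₖ₊₁⌋:
  k=1: m=15, d=15, a=2
  k=2: m=15, d=1, a=30
d=1 and a=2a₀=30 at k=2, so the next step gives (m, d) = (15, 15) again — its k=1 value — and the period has length 2.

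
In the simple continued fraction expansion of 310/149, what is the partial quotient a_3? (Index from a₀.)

310 = 2·149 + 12   →  a_0 = 2
149 = 12·12 + 5   →  a_1 = 12
12 = 2·5 + 2   →  a_2 = 2
5 = 2·2 + 1   →  a_3 = 2

2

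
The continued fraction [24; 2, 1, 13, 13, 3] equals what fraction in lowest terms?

Using pₖ = aₖpₖ₋₁ + pₖ₋₂ and qₖ = aₖqₖ₋₁ + qₖ₋₂:
  k=0: a=24, p=24, q=1
  k=1: a=2, p=49, q=2
  k=2: a=1, p=73, q=3
  k=3: a=13, p=998, q=41
  k=4: a=13, p=13047, q=536
  k=5: a=3, p=40139, q=1649

40139/1649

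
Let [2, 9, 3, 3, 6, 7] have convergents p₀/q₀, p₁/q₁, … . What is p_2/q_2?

59/28

Using pₖ = aₖpₖ₋₁ + pₖ₋₂, qₖ = aₖqₖ₋₁ + qₖ₋₂ (with p₋₁=1, p₋₂=0, q₋₁=0, q₋₂=1):
  k=0: a=2, p=2, q=1
  k=1: a=9, p=19, q=9
  k=2: a=3, p=59, q=28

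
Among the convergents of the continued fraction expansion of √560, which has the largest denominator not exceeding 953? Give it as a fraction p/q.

10081/426

√560 = [23; 1, 1, 1, 46, …] (period length 4).
Convergents:
  p_0/q_0 = 23/1
  p_1/q_1 = 24/1
  p_2/q_2 = 47/2
  p_3/q_3 = 71/3
  p_4/q_4 = 3313/140
  p_5/q_5 = 3384/143
  p_6/q_6 = 6697/283
  p_7/q_7 = 10081/426
  p_8/q_8 = 470423/19879
q_7 = 426 ≤ 953 < 19879 = q_8, so the answer is 10081/426.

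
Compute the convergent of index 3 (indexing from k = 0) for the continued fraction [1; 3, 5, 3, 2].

67/51

Using pₖ = aₖpₖ₋₁ + pₖ₋₂, qₖ = aₖqₖ₋₁ + qₖ₋₂ (with p₋₁=1, p₋₂=0, q₋₁=0, q₋₂=1):
  k=0: a=1, p=1, q=1
  k=1: a=3, p=4, q=3
  k=2: a=5, p=21, q=16
  k=3: a=3, p=67, q=51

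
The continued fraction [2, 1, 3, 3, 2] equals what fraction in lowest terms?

Using pₖ = aₖpₖ₋₁ + pₖ₋₂ and qₖ = aₖqₖ₋₁ + qₖ₋₂:
  k=0: a=2, p=2, q=1
  k=1: a=1, p=3, q=1
  k=2: a=3, p=11, q=4
  k=3: a=3, p=36, q=13
  k=4: a=2, p=83, q=30

83/30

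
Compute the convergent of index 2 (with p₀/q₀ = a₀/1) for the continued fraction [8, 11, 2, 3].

186/23

Using pₖ = aₖpₖ₋₁ + pₖ₋₂, qₖ = aₖqₖ₋₁ + qₖ₋₂ (with p₋₁=1, p₋₂=0, q₋₁=0, q₋₂=1):
  k=0: a=8, p=8, q=1
  k=1: a=11, p=89, q=11
  k=2: a=2, p=186, q=23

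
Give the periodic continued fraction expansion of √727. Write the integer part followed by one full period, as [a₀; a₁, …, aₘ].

[26; 1, 25, 1, 52]

a₀ = ⌊√727⌋ = 26.
With m₀=0, d₀=1 and mₖ₊₁ = dₖaₖ − mₖ, dₖ₊₁ = (n − mₖ₊₁²)/dₖ, aₖ₊₁ = ⌊(a₀+mₖ₊₁)/dₖ₊₁⌋:
  k=1: m=26, d=51, a=1
  k=2: m=25, d=2, a=25
  k=3: m=25, d=51, a=1
  k=4: m=26, d=1, a=52
d=1 and a=2a₀=52 at k=4, so the next step gives (m, d) = (26, 51) again — its k=1 value — and the period has length 4.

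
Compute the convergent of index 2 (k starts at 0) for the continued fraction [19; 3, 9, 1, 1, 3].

Using pₖ = aₖpₖ₋₁ + pₖ₋₂, qₖ = aₖqₖ₋₁ + qₖ₋₂ (with p₋₁=1, p₋₂=0, q₋₁=0, q₋₂=1):
  k=0: a=19, p=19, q=1
  k=1: a=3, p=58, q=3
  k=2: a=9, p=541, q=28

541/28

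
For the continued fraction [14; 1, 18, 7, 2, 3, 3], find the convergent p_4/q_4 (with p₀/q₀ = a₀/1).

Using pₖ = aₖpₖ₋₁ + pₖ₋₂, qₖ = aₖqₖ₋₁ + qₖ₋₂ (with p₋₁=1, p₋₂=0, q₋₁=0, q₋₂=1):
  k=0: a=14, p=14, q=1
  k=1: a=1, p=15, q=1
  k=2: a=18, p=284, q=19
  k=3: a=7, p=2003, q=134
  k=4: a=2, p=4290, q=287

4290/287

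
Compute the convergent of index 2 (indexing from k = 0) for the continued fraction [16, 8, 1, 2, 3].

Using pₖ = aₖpₖ₋₁ + pₖ₋₂, qₖ = aₖqₖ₋₁ + qₖ₋₂ (with p₋₁=1, p₋₂=0, q₋₁=0, q₋₂=1):
  k=0: a=16, p=16, q=1
  k=1: a=8, p=129, q=8
  k=2: a=1, p=145, q=9

145/9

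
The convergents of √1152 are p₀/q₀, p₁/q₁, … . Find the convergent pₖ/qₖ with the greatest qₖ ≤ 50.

√1152 = [33; 1, 15, 1, 66, …] (period length 4).
Convergents:
  p_0/q_0 = 33/1
  p_1/q_1 = 34/1
  p_2/q_2 = 543/16
  p_3/q_3 = 577/17
  p_4/q_4 = 38625/1138
q_3 = 17 ≤ 50 < 1138 = q_4, so the answer is 577/17.

577/17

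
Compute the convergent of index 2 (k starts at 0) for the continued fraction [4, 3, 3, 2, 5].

43/10

Using pₖ = aₖpₖ₋₁ + pₖ₋₂, qₖ = aₖqₖ₋₁ + qₖ₋₂ (with p₋₁=1, p₋₂=0, q₋₁=0, q₋₂=1):
  k=0: a=4, p=4, q=1
  k=1: a=3, p=13, q=3
  k=2: a=3, p=43, q=10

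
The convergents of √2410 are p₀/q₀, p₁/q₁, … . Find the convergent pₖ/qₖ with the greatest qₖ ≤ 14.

√2410 = [49; 10, 1, 8, 1, 10, 98, …] (period length 6).
Convergents:
  p_0/q_0 = 49/1
  p_1/q_1 = 491/10
  p_2/q_2 = 540/11
  p_3/q_3 = 4811/98
q_2 = 11 ≤ 14 < 98 = q_3, so the answer is 540/11.

540/11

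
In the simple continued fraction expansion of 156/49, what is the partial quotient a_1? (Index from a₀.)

5

156 = 3·49 + 9   →  a_0 = 3
49 = 5·9 + 4   →  a_1 = 5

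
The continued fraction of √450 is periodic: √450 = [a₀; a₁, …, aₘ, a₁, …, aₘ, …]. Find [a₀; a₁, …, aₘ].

a₀ = ⌊√450⌋ = 21.

[21; 4, 1, 2, 4, 2, 1, 4, 42]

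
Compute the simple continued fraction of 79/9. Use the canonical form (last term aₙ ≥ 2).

[8; 1, 3, 2]

79 = 8·9 + 7
9 = 1·7 + 2
7 = 3·2 + 1
2 = 2·1 + 0  (stop)
So 79/9 = [8; 1, 3, 2].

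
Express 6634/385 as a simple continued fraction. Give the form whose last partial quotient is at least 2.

[17; 4, 3, 14, 2]

6634 = 17·385 + 89
385 = 4·89 + 29
89 = 3·29 + 2
29 = 14·2 + 1
2 = 2·1 + 0  (stop)
So 6634/385 = [17; 4, 3, 14, 2].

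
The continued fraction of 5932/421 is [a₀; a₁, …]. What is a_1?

5932 = 14·421 + 38   →  a_0 = 14
421 = 11·38 + 3   →  a_1 = 11

11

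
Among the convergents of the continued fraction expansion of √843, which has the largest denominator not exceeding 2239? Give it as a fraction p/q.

√843 = [29; 29, 58, …] (period length 2).
Convergents:
  p_0/q_0 = 29/1
  p_1/q_1 = 842/29
  p_2/q_2 = 48865/1683
  p_3/q_3 = 1417927/48836
q_2 = 1683 ≤ 2239 < 48836 = q_3, so the answer is 48865/1683.

48865/1683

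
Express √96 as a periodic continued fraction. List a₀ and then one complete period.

a₀ = ⌊√96⌋ = 9.
With m₀=0, d₀=1 and mₖ₊₁ = dₖaₖ − mₖ, dₖ₊₁ = (n − mₖ₊₁²)/dₖ, aₖ₊₁ = ⌊(a₀+mₖ₊₁)/dₖ₊₁⌋:
  k=1: m=9, d=15, a=1
  k=2: m=6, d=4, a=3
  k=3: m=6, d=15, a=1
  k=4: m=9, d=1, a=18
d=1 and a=2a₀=18 at k=4, so the next step gives (m, d) = (9, 15) again — its k=1 value — and the period has length 4.

[9; 1, 3, 1, 18]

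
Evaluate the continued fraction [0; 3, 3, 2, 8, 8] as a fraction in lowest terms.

Using pₖ = aₖpₖ₋₁ + pₖ₋₂ and qₖ = aₖqₖ₋₁ + qₖ₋₂:
  k=0: a=0, p=0, q=1
  k=1: a=3, p=1, q=3
  k=2: a=3, p=3, q=10
  k=3: a=2, p=7, q=23
  k=4: a=8, p=59, q=194
  k=5: a=8, p=479, q=1575

479/1575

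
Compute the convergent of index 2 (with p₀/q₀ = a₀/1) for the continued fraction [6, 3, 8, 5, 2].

Using pₖ = aₖpₖ₋₁ + pₖ₋₂, qₖ = aₖqₖ₋₁ + qₖ₋₂ (with p₋₁=1, p₋₂=0, q₋₁=0, q₋₂=1):
  k=0: a=6, p=6, q=1
  k=1: a=3, p=19, q=3
  k=2: a=8, p=158, q=25

158/25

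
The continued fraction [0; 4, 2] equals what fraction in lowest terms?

Using pₖ = aₖpₖ₋₁ + pₖ₋₂ and qₖ = aₖqₖ₋₁ + qₖ₋₂:
  k=0: a=0, p=0, q=1
  k=1: a=4, p=1, q=4
  k=2: a=2, p=2, q=9

2/9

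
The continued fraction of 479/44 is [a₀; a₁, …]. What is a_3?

479 = 10·44 + 39   →  a_0 = 10
44 = 1·39 + 5   →  a_1 = 1
39 = 7·5 + 4   →  a_2 = 7
5 = 1·4 + 1   →  a_3 = 1

1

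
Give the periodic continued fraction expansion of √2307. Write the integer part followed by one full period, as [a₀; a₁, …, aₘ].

a₀ = ⌊√2307⌋ = 48.

[48; 32, 96]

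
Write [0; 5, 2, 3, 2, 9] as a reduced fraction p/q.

151/821

Using pₖ = aₖpₖ₋₁ + pₖ₋₂ and qₖ = aₖqₖ₋₁ + qₖ₋₂:
  k=0: a=0, p=0, q=1
  k=1: a=5, p=1, q=5
  k=2: a=2, p=2, q=11
  k=3: a=3, p=7, q=38
  k=4: a=2, p=16, q=87
  k=5: a=9, p=151, q=821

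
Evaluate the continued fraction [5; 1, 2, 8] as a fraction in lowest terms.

Using pₖ = aₖpₖ₋₁ + pₖ₋₂ and qₖ = aₖqₖ₋₁ + qₖ₋₂:
  k=0: a=5, p=5, q=1
  k=1: a=1, p=6, q=1
  k=2: a=2, p=17, q=3
  k=3: a=8, p=142, q=25

142/25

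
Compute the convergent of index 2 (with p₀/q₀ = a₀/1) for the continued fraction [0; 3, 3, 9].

3/10

Using pₖ = aₖpₖ₋₁ + pₖ₋₂, qₖ = aₖqₖ₋₁ + qₖ₋₂ (with p₋₁=1, p₋₂=0, q₋₁=0, q₋₂=1):
  k=0: a=0, p=0, q=1
  k=1: a=3, p=1, q=3
  k=2: a=3, p=3, q=10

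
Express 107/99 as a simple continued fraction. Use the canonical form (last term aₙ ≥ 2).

107 = 1*99 + 8
99 = 12*8 + 3
8 = 2*3 + 2
3 = 1*2 + 1
2 = 2*1 + 0  (stop)
So 107/99 = [1; 12, 2, 1, 2].

[1; 12, 2, 1, 2]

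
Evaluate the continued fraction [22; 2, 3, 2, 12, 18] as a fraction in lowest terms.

Using pₖ = aₖpₖ₋₁ + pₖ₋₂ and qₖ = aₖqₖ₋₁ + qₖ₋₂:
  k=0: a=22, p=22, q=1
  k=1: a=2, p=45, q=2
  k=2: a=3, p=157, q=7
  k=3: a=2, p=359, q=16
  k=4: a=12, p=4465, q=199
  k=5: a=18, p=80729, q=3598

80729/3598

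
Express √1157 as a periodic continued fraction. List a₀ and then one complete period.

a₀ = ⌊√1157⌋ = 34.
With m₀=0, d₀=1 and mₖ₊₁ = dₖaₖ − mₖ, dₖ₊₁ = (n − mₖ₊₁²)/dₖ, aₖ₊₁ = ⌊(a₀+mₖ₊₁)/dₖ₊₁⌋:
  k=1: m=34, d=1, a=68
d=1 and a=2a₀=68 at k=1, so the next step gives (m, d) = (34, 1) again — its k=1 value — and the period has length 1.

[34; 68]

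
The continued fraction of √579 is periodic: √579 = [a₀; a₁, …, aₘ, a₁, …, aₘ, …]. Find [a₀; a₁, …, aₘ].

[24; 16, 48]

a₀ = ⌊√579⌋ = 24.
With m₀=0, d₀=1 and mₖ₊₁ = dₖaₖ − mₖ, dₖ₊₁ = (n − mₖ₊₁²)/dₖ, aₖ₊₁ = ⌊(a₀+mₖ₊₁)/dₖ₊₁⌋:
  k=1: m=24, d=3, a=16
  k=2: m=24, d=1, a=48
d=1 and a=2a₀=48 at k=2, so the next step gives (m, d) = (24, 3) again — its k=1 value — and the period has length 2.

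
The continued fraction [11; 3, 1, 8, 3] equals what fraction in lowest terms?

1227/109

Using pₖ = aₖpₖ₋₁ + pₖ₋₂ and qₖ = aₖqₖ₋₁ + qₖ₋₂:
  k=0: a=11, p=11, q=1
  k=1: a=3, p=34, q=3
  k=2: a=1, p=45, q=4
  k=3: a=8, p=394, q=35
  k=4: a=3, p=1227, q=109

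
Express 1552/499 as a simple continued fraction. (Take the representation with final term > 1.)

1552 = 3·499 + 55
499 = 9·55 + 4
55 = 13·4 + 3
4 = 1·3 + 1
3 = 3·1 + 0  (stop)
So 1552/499 = [3; 9, 13, 1, 3].

[3; 9, 13, 1, 3]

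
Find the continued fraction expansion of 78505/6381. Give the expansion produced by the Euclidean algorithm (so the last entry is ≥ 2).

78505 = 12*6381 + 1933
6381 = 3*1933 + 582
1933 = 3*582 + 187
582 = 3*187 + 21
187 = 8*21 + 19
21 = 1*19 + 2
19 = 9*2 + 1
2 = 2*1 + 0  (stop)
So 78505/6381 = [12; 3, 3, 3, 8, 1, 9, 2].

[12; 3, 3, 3, 8, 1, 9, 2]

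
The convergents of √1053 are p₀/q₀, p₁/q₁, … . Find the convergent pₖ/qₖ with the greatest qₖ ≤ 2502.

41828/1289

√1053 = [32; 2, 4, 2, 64, …] (period length 4).
Convergents:
  p_0/q_0 = 32/1
  p_1/q_1 = 65/2
  p_2/q_2 = 292/9
  p_3/q_3 = 649/20
  p_4/q_4 = 41828/1289
  p_5/q_5 = 84305/2598
q_4 = 1289 ≤ 2502 < 2598 = q_5, so the answer is 41828/1289.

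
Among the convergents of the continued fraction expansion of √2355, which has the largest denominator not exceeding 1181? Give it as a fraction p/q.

√2355 = [48; 1, 1, 8, 3, 8, 1, 1, 96, …] (period length 8).
Convergents:
  p_0/q_0 = 48/1
  p_1/q_1 = 49/1
  p_2/q_2 = 97/2
  p_3/q_3 = 825/17
  p_4/q_4 = 2572/53
  p_5/q_5 = 21401/441
  p_6/q_6 = 23973/494
  p_7/q_7 = 45374/935
  p_8/q_8 = 4379877/90254
q_7 = 935 ≤ 1181 < 90254 = q_8, so the answer is 45374/935.

45374/935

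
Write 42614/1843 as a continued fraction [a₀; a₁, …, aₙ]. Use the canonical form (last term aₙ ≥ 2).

42614 = 23·1843 + 225
1843 = 8·225 + 43
225 = 5·43 + 10
43 = 4·10 + 3
10 = 3·3 + 1
3 = 3·1 + 0  (stop)
So 42614/1843 = [23; 8, 5, 4, 3, 3].

[23; 8, 5, 4, 3, 3]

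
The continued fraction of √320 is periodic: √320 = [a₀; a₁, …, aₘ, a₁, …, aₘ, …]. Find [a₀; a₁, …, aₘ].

[17; 1, 7, 1, 34]

a₀ = ⌊√320⌋ = 17.
With m₀=0, d₀=1 and mₖ₊₁ = dₖaₖ − mₖ, dₖ₊₁ = (n − mₖ₊₁²)/dₖ, aₖ₊₁ = ⌊(a₀+mₖ₊₁)/dₖ₊₁⌋:
  k=1: m=17, d=31, a=1
  k=2: m=14, d=4, a=7
  k=3: m=14, d=31, a=1
  k=4: m=17, d=1, a=34
d=1 and a=2a₀=34 at k=4, so the next step gives (m, d) = (17, 31) again — its k=1 value — and the period has length 4.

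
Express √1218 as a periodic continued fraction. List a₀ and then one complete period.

[34; 1, 8, 1, 68]

a₀ = ⌊√1218⌋ = 34.
With m₀=0, d₀=1 and mₖ₊₁ = dₖaₖ − mₖ, dₖ₊₁ = (n − mₖ₊₁²)/dₖ, aₖ₊₁ = ⌊(a₀+mₖ₊₁)/dₖ₊₁⌋:
  k=1: m=34, d=62, a=1
  k=2: m=28, d=7, a=8
  k=3: m=28, d=62, a=1
  k=4: m=34, d=1, a=68
d=1 and a=2a₀=68 at k=4, so the next step gives (m, d) = (34, 62) again — its k=1 value — and the period has length 4.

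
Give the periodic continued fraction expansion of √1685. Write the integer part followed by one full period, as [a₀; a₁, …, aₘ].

[41; 20, 1, 1, 20, 82]

a₀ = ⌊√1685⌋ = 41.
With m₀=0, d₀=1 and mₖ₊₁ = dₖaₖ − mₖ, dₖ₊₁ = (n − mₖ₊₁²)/dₖ, aₖ₊₁ = ⌊(a₀+mₖ₊₁)/dₖ₊₁⌋:
  k=1: m=41, d=4, a=20
  k=2: m=39, d=41, a=1
  k=3: m=2, d=41, a=1
  k=4: m=39, d=4, a=20
  k=5: m=41, d=1, a=82
d=1 and a=2a₀=82 at k=5, so the next step gives (m, d) = (41, 4) again — its k=1 value — and the period has length 5.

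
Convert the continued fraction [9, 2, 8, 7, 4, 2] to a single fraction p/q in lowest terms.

10636/1123

Fold from the inside: start with 2/1.
  4 + 1/2 = 9/2
  7 + 2/9 = 65/9
  8 + 9/65 = 529/65
  2 + 65/529 = 1123/529
  9 + 529/1123 = 10636/1123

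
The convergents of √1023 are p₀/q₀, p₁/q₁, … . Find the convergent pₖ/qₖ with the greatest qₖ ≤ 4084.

128929/4031

√1023 = [31; 1, 62, …] (period length 2).
Convergents:
  p_0/q_0 = 31/1
  p_1/q_1 = 32/1
  p_2/q_2 = 2015/63
  p_3/q_3 = 2047/64
  p_4/q_4 = 128929/4031
  p_5/q_5 = 130976/4095
q_4 = 4031 ≤ 4084 < 4095 = q_5, so the answer is 128929/4031.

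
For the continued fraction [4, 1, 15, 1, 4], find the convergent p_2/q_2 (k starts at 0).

79/16

Using pₖ = aₖpₖ₋₁ + pₖ₋₂, qₖ = aₖqₖ₋₁ + qₖ₋₂ (with p₋₁=1, p₋₂=0, q₋₁=0, q₋₂=1):
  k=0: a=4, p=4, q=1
  k=1: a=1, p=5, q=1
  k=2: a=15, p=79, q=16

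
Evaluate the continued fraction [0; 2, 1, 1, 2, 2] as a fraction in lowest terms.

12/31

Using pₖ = aₖpₖ₋₁ + pₖ₋₂ and qₖ = aₖqₖ₋₁ + qₖ₋₂:
  k=0: a=0, p=0, q=1
  k=1: a=2, p=1, q=2
  k=2: a=1, p=1, q=3
  k=3: a=1, p=2, q=5
  k=4: a=2, p=5, q=13
  k=5: a=2, p=12, q=31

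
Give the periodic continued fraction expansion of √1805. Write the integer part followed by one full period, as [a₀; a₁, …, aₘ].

a₀ = ⌊√1805⌋ = 42.
With m₀=0, d₀=1 and mₖ₊₁ = dₖaₖ − mₖ, dₖ₊₁ = (n − mₖ₊₁²)/dₖ, aₖ₊₁ = ⌊(a₀+mₖ₊₁)/dₖ₊₁⌋:
  k=1: m=42, d=41, a=2
  k=2: m=40, d=5, a=16
  k=3: m=40, d=41, a=2
  k=4: m=42, d=1, a=84
d=1 and a=2a₀=84 at k=4, so the next step gives (m, d) = (42, 41) again — its k=1 value — and the period has length 4.

[42; 2, 16, 2, 84]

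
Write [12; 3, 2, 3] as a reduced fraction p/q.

295/24

Using pₖ = aₖpₖ₋₁ + pₖ₋₂ and qₖ = aₖqₖ₋₁ + qₖ₋₂:
  k=0: a=12, p=12, q=1
  k=1: a=3, p=37, q=3
  k=2: a=2, p=86, q=7
  k=3: a=3, p=295, q=24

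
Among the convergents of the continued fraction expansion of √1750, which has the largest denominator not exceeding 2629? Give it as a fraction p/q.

√1750 = [41; 1, 4, 1, 82, …] (period length 4).
Convergents:
  p_0/q_0 = 41/1
  p_1/q_1 = 42/1
  p_2/q_2 = 209/5
  p_3/q_3 = 251/6
  p_4/q_4 = 20791/497
  p_5/q_5 = 21042/503
  p_6/q_6 = 104959/2509
  p_7/q_7 = 126001/3012
q_6 = 2509 ≤ 2629 < 3012 = q_7, so the answer is 104959/2509.

104959/2509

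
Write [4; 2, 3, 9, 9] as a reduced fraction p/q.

Using pₖ = aₖpₖ₋₁ + pₖ₋₂ and qₖ = aₖqₖ₋₁ + qₖ₋₂:
  k=0: a=4, p=4, q=1
  k=1: a=2, p=9, q=2
  k=2: a=3, p=31, q=7
  k=3: a=9, p=288, q=65
  k=4: a=9, p=2623, q=592

2623/592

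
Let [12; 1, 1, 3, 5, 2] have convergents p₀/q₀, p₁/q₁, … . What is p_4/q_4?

Using pₖ = aₖpₖ₋₁ + pₖ₋₂, qₖ = aₖqₖ₋₁ + qₖ₋₂ (with p₋₁=1, p₋₂=0, q₋₁=0, q₋₂=1):
  k=0: a=12, p=12, q=1
  k=1: a=1, p=13, q=1
  k=2: a=1, p=25, q=2
  k=3: a=3, p=88, q=7
  k=4: a=5, p=465, q=37

465/37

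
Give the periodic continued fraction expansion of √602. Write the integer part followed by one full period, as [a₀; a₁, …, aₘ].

a₀ = ⌊√602⌋ = 24.

[24; 1, 1, 6, 1, 1, 48]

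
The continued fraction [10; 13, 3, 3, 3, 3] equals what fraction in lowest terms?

14609/1450

Using pₖ = aₖpₖ₋₁ + pₖ₋₂ and qₖ = aₖqₖ₋₁ + qₖ₋₂:
  k=0: a=10, p=10, q=1
  k=1: a=13, p=131, q=13
  k=2: a=3, p=403, q=40
  k=3: a=3, p=1340, q=133
  k=4: a=3, p=4423, q=439
  k=5: a=3, p=14609, q=1450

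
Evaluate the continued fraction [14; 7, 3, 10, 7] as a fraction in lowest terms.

Using pₖ = aₖpₖ₋₁ + pₖ₋₂ and qₖ = aₖqₖ₋₁ + qₖ₋₂:
  k=0: a=14, p=14, q=1
  k=1: a=7, p=99, q=7
  k=2: a=3, p=311, q=22
  k=3: a=10, p=3209, q=227
  k=4: a=7, p=22774, q=1611

22774/1611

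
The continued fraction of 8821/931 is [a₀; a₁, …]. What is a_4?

8821 = 9·931 + 442   →  a_0 = 9
931 = 2·442 + 47   →  a_1 = 2
442 = 9·47 + 19   →  a_2 = 9
47 = 2·19 + 9   →  a_3 = 2
19 = 2·9 + 1   →  a_4 = 2

2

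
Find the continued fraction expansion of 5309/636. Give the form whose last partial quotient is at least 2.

5309 = 8·636 + 221
636 = 2·221 + 194
221 = 1·194 + 27
194 = 7·27 + 5
27 = 5·5 + 2
5 = 2·2 + 1
2 = 2·1 + 0  (stop)
So 5309/636 = [8; 2, 1, 7, 5, 2, 2].

[8; 2, 1, 7, 5, 2, 2]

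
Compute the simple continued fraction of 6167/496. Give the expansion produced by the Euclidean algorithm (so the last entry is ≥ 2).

6167 = 12·496 + 215
496 = 2·215 + 66
215 = 3·66 + 17
66 = 3·17 + 15
17 = 1·15 + 2
15 = 7·2 + 1
2 = 2·1 + 0  (stop)
So 6167/496 = [12; 2, 3, 3, 1, 7, 2].

[12; 2, 3, 3, 1, 7, 2]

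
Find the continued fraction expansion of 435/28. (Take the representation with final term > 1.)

[15; 1, 1, 6, 2]

435 = 15·28 + 15
28 = 1·15 + 13
15 = 1·13 + 2
13 = 6·2 + 1
2 = 2·1 + 0  (stop)
So 435/28 = [15; 1, 1, 6, 2].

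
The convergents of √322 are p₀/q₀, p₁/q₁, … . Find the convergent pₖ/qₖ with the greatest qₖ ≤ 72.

323/18

√322 = [17; 1, 16, 1, 34, …] (period length 4).
Convergents:
  p_0/q_0 = 17/1
  p_1/q_1 = 18/1
  p_2/q_2 = 305/17
  p_3/q_3 = 323/18
  p_4/q_4 = 11287/629
q_3 = 18 ≤ 72 < 629 = q_4, so the answer is 323/18.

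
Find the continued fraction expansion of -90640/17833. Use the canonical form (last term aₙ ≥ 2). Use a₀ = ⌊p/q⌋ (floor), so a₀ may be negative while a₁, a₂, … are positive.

[-6; 1, 11, 11, 11, 12]

-90640 = -6·17833 + 16358
17833 = 1·16358 + 1475
16358 = 11·1475 + 133
1475 = 11·133 + 12
133 = 11·12 + 1
12 = 12·1 + 0  (stop)
So -90640/17833 = [-6; 1, 11, 11, 11, 12].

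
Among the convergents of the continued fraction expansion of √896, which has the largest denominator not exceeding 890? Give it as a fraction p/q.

26461/884

√896 = [29; 1, 13, 1, 58, …] (period length 4).
Convergents:
  p_0/q_0 = 29/1
  p_1/q_1 = 30/1
  p_2/q_2 = 419/14
  p_3/q_3 = 449/15
  p_4/q_4 = 26461/884
  p_5/q_5 = 26910/899
q_4 = 884 ≤ 890 < 899 = q_5, so the answer is 26461/884.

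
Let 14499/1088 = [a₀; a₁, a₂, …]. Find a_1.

3

14499 = 13·1088 + 355   →  a_0 = 13
1088 = 3·355 + 23   →  a_1 = 3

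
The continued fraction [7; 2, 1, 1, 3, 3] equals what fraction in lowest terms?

436/59

Fold from the inside: start with 3/1.
  3 + 1/3 = 10/3
  1 + 3/10 = 13/10
  1 + 10/13 = 23/13
  2 + 13/23 = 59/23
  7 + 23/59 = 436/59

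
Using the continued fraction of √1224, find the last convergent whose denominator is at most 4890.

√1224 = [34; 1, 68, …] (period length 2).
Convergents:
  p_0/q_0 = 34/1
  p_1/q_1 = 35/1
  p_2/q_2 = 2414/69
  p_3/q_3 = 2449/70
  p_4/q_4 = 168946/4829
  p_5/q_5 = 171395/4899
q_4 = 4829 ≤ 4890 < 4899 = q_5, so the answer is 168946/4829.

168946/4829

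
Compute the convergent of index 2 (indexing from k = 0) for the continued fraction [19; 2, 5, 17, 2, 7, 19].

214/11

Using pₖ = aₖpₖ₋₁ + pₖ₋₂, qₖ = aₖqₖ₋₁ + qₖ₋₂ (with p₋₁=1, p₋₂=0, q₋₁=0, q₋₂=1):
  k=0: a=19, p=19, q=1
  k=1: a=2, p=39, q=2
  k=2: a=5, p=214, q=11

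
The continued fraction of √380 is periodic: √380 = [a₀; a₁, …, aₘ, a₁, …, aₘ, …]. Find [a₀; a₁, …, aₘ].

[19; 2, 38]

a₀ = ⌊√380⌋ = 19.
With m₀=0, d₀=1 and mₖ₊₁ = dₖaₖ − mₖ, dₖ₊₁ = (n − mₖ₊₁²)/dₖ, aₖ₊₁ = ⌊(a₀+mₖ₊₁)/dₖ₊₁⌋:
  k=1: m=19, d=19, a=2
  k=2: m=19, d=1, a=38
d=1 and a=2a₀=38 at k=2, so the next step gives (m, d) = (19, 19) again — its k=1 value — and the period has length 2.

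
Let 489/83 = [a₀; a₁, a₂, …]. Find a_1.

1

489 = 5·83 + 74   →  a_0 = 5
83 = 1·74 + 9   →  a_1 = 1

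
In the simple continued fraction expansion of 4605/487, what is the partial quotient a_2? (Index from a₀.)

5

4605 = 9·487 + 222   →  a_0 = 9
487 = 2·222 + 43   →  a_1 = 2
222 = 5·43 + 7   →  a_2 = 5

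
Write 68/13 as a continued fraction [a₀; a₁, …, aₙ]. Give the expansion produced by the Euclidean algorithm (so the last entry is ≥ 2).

68 = 5·13 + 3
13 = 4·3 + 1
3 = 3·1 + 0  (stop)
So 68/13 = [5; 4, 3].

[5; 4, 3]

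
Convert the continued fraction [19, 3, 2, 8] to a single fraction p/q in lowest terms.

Using pₖ = aₖpₖ₋₁ + pₖ₋₂ and qₖ = aₖqₖ₋₁ + qₖ₋₂:
  k=0: a=19, p=19, q=1
  k=1: a=3, p=58, q=3
  k=2: a=2, p=135, q=7
  k=3: a=8, p=1138, q=59

1138/59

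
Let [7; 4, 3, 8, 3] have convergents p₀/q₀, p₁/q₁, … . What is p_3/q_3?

781/108

Using pₖ = aₖpₖ₋₁ + pₖ₋₂, qₖ = aₖqₖ₋₁ + qₖ₋₂ (with p₋₁=1, p₋₂=0, q₋₁=0, q₋₂=1):
  k=0: a=7, p=7, q=1
  k=1: a=4, p=29, q=4
  k=2: a=3, p=94, q=13
  k=3: a=8, p=781, q=108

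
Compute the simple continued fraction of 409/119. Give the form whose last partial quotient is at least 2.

409 = 3*119 + 52
119 = 2*52 + 15
52 = 3*15 + 7
15 = 2*7 + 1
7 = 7*1 + 0  (stop)
So 409/119 = [3; 2, 3, 2, 7].

[3; 2, 3, 2, 7]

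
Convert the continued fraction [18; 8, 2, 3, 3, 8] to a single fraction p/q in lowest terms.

Fold from the inside: start with 8/1.
  3 + 1/8 = 25/8
  3 + 8/25 = 83/25
  2 + 25/83 = 191/83
  8 + 83/191 = 1611/191
  18 + 191/1611 = 29189/1611

29189/1611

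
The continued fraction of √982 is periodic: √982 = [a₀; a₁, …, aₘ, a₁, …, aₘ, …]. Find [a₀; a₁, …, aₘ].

a₀ = ⌊√982⌋ = 31.
With m₀=0, d₀=1 and mₖ₊₁ = dₖaₖ − mₖ, dₖ₊₁ = (n − mₖ₊₁²)/dₖ, aₖ₊₁ = ⌊(a₀+mₖ₊₁)/dₖ₊₁⌋:
  k=1: m=31, d=21, a=2
  k=2: m=11, d=41, a=1
  k=3: m=30, d=2, a=30
  k=4: m=30, d=41, a=1
  k=5: m=11, d=21, a=2
  k=6: m=31, d=1, a=62
d=1 and a=2a₀=62 at k=6, so the next step gives (m, d) = (31, 21) again — its k=1 value — and the period has length 6.

[31; 2, 1, 30, 1, 2, 62]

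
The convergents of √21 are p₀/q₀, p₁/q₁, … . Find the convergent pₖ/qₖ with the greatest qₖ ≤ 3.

9/2

√21 = [4; 1, 1, 2, 1, 1, 8, …] (period length 6).
Convergents:
  p_0/q_0 = 4/1
  p_1/q_1 = 5/1
  p_2/q_2 = 9/2
  p_3/q_3 = 23/5
q_2 = 2 ≤ 3 < 5 = q_3, so the answer is 9/2.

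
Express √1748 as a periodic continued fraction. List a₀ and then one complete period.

a₀ = ⌊√1748⌋ = 41.
With m₀=0, d₀=1 and mₖ₊₁ = dₖaₖ − mₖ, dₖ₊₁ = (n − mₖ₊₁²)/dₖ, aₖ₊₁ = ⌊(a₀+mₖ₊₁)/dₖ₊₁⌋:
  k=1: m=41, d=67, a=1
  k=2: m=26, d=16, a=4
  k=3: m=38, d=19, a=4
  k=4: m=38, d=16, a=4
  k=5: m=26, d=67, a=1
  k=6: m=41, d=1, a=82
d=1 and a=2a₀=82 at k=6, so the next step gives (m, d) = (41, 67) again — its k=1 value — and the period has length 6.

[41; 1, 4, 4, 4, 1, 82]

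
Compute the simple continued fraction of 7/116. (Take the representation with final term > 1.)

7 = 0*116 + 7
116 = 16*7 + 4
7 = 1*4 + 3
4 = 1*3 + 1
3 = 3*1 + 0  (stop)
So 7/116 = [0; 16, 1, 1, 3].

[0; 16, 1, 1, 3]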